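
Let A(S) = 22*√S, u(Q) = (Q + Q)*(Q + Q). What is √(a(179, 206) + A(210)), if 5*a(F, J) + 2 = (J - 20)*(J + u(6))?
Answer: √(325490 + 550*√210)/5 ≈ 115.49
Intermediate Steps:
u(Q) = 4*Q² (u(Q) = (2*Q)*(2*Q) = 4*Q²)
a(F, J) = -⅖ + (-20 + J)*(144 + J)/5 (a(F, J) = -⅖ + ((J - 20)*(J + 4*6²))/5 = -⅖ + ((-20 + J)*(J + 4*36))/5 = -⅖ + ((-20 + J)*(J + 144))/5 = -⅖ + ((-20 + J)*(144 + J))/5 = -⅖ + (-20 + J)*(144 + J)/5)
√(a(179, 206) + A(210)) = √((-2882/5 + (⅕)*206² + (124/5)*206) + 22*√210) = √((-2882/5 + (⅕)*42436 + 25544/5) + 22*√210) = √((-2882/5 + 42436/5 + 25544/5) + 22*√210) = √(65098/5 + 22*√210)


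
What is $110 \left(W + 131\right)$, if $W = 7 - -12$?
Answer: $16500$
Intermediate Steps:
$W = 19$ ($W = 7 + 12 = 19$)
$110 \left(W + 131\right) = 110 \left(19 + 131\right) = 110 \cdot 150 = 16500$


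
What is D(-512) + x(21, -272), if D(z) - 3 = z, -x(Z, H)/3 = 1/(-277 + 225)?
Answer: -26465/52 ≈ -508.94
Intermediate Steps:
x(Z, H) = 3/52 (x(Z, H) = -3/(-277 + 225) = -3/(-52) = -3*(-1/52) = 3/52)
D(z) = 3 + z
D(-512) + x(21, -272) = (3 - 512) + 3/52 = -509 + 3/52 = -26465/52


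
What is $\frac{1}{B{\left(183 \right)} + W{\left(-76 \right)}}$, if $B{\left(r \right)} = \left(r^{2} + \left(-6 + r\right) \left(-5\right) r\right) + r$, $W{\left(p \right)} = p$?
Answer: $- \frac{1}{128359} \approx -7.7906 \cdot 10^{-6}$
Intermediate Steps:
$B{\left(r \right)} = r + r^{2} + r \left(30 - 5 r\right)$ ($B{\left(r \right)} = \left(r^{2} + \left(30 - 5 r\right) r\right) + r = \left(r^{2} + r \left(30 - 5 r\right)\right) + r = r + r^{2} + r \left(30 - 5 r\right)$)
$\frac{1}{B{\left(183 \right)} + W{\left(-76 \right)}} = \frac{1}{183 \left(31 - 732\right) - 76} = \frac{1}{183 \left(-701\right) - 76} = \frac{1}{-128283 - 76} = \frac{1}{-128359} = - \frac{1}{128359}$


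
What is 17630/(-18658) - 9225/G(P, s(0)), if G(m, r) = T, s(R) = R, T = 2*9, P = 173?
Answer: -9579855/18658 ≈ -513.45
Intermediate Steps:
T = 18
G(m, r) = 18
17630/(-18658) - 9225/G(P, s(0)) = 17630/(-18658) - 9225/18 = 17630*(-1/18658) - 9225*1/18 = -8815/9329 - 1025/2 = -9579855/18658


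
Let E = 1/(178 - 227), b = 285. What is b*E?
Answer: -285/49 ≈ -5.8163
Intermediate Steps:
E = -1/49 (E = 1/(-49) = -1/49 ≈ -0.020408)
b*E = 285*(-1/49) = -285/49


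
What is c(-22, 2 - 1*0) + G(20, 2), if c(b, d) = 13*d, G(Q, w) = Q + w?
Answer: 48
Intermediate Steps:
c(-22, 2 - 1*0) + G(20, 2) = 13*(2 - 1*0) + (20 + 2) = 13*(2 + 0) + 22 = 13*2 + 22 = 26 + 22 = 48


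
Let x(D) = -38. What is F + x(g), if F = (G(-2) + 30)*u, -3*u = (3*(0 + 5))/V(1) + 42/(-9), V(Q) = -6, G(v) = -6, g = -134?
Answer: 58/3 ≈ 19.333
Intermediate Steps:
u = 43/18 (u = -((3*(0 + 5))/(-6) + 42/(-9))/3 = -((3*5)*(-⅙) + 42*(-⅑))/3 = -(15*(-⅙) - 14/3)/3 = -(-5/2 - 14/3)/3 = -⅓*(-43/6) = 43/18 ≈ 2.3889)
F = 172/3 (F = (-6 + 30)*(43/18) = 24*(43/18) = 172/3 ≈ 57.333)
F + x(g) = 172/3 - 38 = 58/3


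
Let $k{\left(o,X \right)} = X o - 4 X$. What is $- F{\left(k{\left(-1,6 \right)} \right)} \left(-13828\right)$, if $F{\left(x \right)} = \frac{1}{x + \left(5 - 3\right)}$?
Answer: $- \frac{3457}{7} \approx -493.86$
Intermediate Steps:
$k{\left(o,X \right)} = - 4 X + X o$
$F{\left(x \right)} = \frac{1}{2 + x}$ ($F{\left(x \right)} = \frac{1}{x + \left(5 - 3\right)} = \frac{1}{x + 2} = \frac{1}{2 + x}$)
$- F{\left(k{\left(-1,6 \right)} \right)} \left(-13828\right) = - \frac{-13828}{2 + 6 \left(-4 - 1\right)} = - \frac{-13828}{2 + 6 \left(-5\right)} = - \frac{-13828}{2 - 30} = - \frac{-13828}{-28} = - \frac{\left(-1\right) \left(-13828\right)}{28} = \left(-1\right) \frac{3457}{7} = - \frac{3457}{7}$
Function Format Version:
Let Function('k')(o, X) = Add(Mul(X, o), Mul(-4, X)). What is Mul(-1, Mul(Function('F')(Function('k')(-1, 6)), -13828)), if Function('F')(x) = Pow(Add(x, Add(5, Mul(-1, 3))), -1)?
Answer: Rational(-3457, 7) ≈ -493.86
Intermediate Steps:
Function('k')(o, X) = Add(Mul(-4, X), Mul(X, o))
Function('F')(x) = Pow(Add(2, x), -1) (Function('F')(x) = Pow(Add(x, Add(5, -3)), -1) = Pow(Add(x, 2), -1) = Pow(Add(2, x), -1))
Mul(-1, Mul(Function('F')(Function('k')(-1, 6)), -13828)) = Mul(-1, Mul(Pow(Add(2, Mul(6, Add(-4, -1))), -1), -13828)) = Mul(-1, Mul(Pow(Add(2, Mul(6, -5)), -1), -13828)) = Mul(-1, Mul(Pow(Add(2, -30), -1), -13828)) = Mul(-1, Mul(Pow(-28, -1), -13828)) = Mul(-1, Mul(Rational(-1, 28), -13828)) = Mul(-1, Rational(3457, 7)) = Rational(-3457, 7)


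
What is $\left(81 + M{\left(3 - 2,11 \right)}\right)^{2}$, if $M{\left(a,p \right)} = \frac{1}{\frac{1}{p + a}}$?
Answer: $8649$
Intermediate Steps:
$M{\left(a,p \right)} = a + p$ ($M{\left(a,p \right)} = \frac{1}{\frac{1}{a + p}} = a + p$)
$\left(81 + M{\left(3 - 2,11 \right)}\right)^{2} = \left(81 + \left(\left(3 - 2\right) + 11\right)\right)^{2} = \left(81 + \left(1 + 11\right)\right)^{2} = \left(81 + 12\right)^{2} = 93^{2} = 8649$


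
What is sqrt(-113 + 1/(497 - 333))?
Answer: 3*I*sqrt(84419)/82 ≈ 10.63*I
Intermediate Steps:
sqrt(-113 + 1/(497 - 333)) = sqrt(-113 + 1/164) = sqrt(-18531/164) = 3*I*sqrt(84419)/82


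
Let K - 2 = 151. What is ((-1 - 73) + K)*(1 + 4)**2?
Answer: 1975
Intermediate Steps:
K = 153 (K = 2 + 151 = 153)
((-1 - 73) + K)*(1 + 4)**2 = ((-1 - 73) + 153)*(1 + 4)**2 = (-74 + 153)*5**2 = 79*25 = 1975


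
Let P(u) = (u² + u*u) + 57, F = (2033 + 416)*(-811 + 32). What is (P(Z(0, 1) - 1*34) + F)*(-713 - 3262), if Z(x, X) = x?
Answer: 7573972950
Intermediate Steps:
F = -1907771 (F = 2449*(-779) = -1907771)
P(u) = 57 + 2*u² (P(u) = (u² + u²) + 57 = 2*u² + 57 = 57 + 2*u²)
(P(Z(0, 1) - 1*34) + F)*(-713 - 3262) = ((57 + 2*(0 - 1*34)²) - 1907771)*(-713 - 3262) = ((57 + 2*(0 - 34)²) - 1907771)*(-3975) = ((57 + 2*(-34)²) - 1907771)*(-3975) = ((57 + 2*1156) - 1907771)*(-3975) = ((57 + 2312) - 1907771)*(-3975) = (2369 - 1907771)*(-3975) = -1905402*(-3975) = 7573972950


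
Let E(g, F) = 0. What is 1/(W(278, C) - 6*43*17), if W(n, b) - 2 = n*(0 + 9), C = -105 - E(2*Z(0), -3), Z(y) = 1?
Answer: -1/1882 ≈ -0.00053135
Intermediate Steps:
C = -105 (C = -105 - 1*0 = -105 + 0 = -105)
W(n, b) = 2 + 9*n (W(n, b) = 2 + n*(0 + 9) = 2 + n*9 = 2 + 9*n)
1/(W(278, C) - 6*43*17) = 1/((2 + 9*278) - 6*43*17) = 1/((2 + 2502) - 258*17) = 1/(2504 - 4386) = 1/(-1882) = -1/1882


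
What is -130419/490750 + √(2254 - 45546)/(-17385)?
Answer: -130419/490750 - 2*I*√10823/17385 ≈ -0.26575 - 0.011968*I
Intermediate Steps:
-130419/490750 + √(2254 - 45546)/(-17385) = -130419*1/490750 + √(-43292)*(-1/17385) = -130419/490750 + (2*I*√10823)*(-1/17385) = -130419/490750 - 2*I*√10823/17385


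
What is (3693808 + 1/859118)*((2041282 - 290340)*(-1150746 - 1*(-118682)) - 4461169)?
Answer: -5734645785473770896619665/859118 ≈ -6.6750e+18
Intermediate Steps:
(3693808 + 1/859118)*((2041282 - 290340)*(-1150746 - 1*(-118682)) - 4461169) = (3693808 + 1/859118)*(1750942*(-1150746 + 118682) - 4461169) = 3173416941345*(1750942*(-1032064) - 4461169)/859118 = 3173416941345*(-1807084204288 - 4461169)/859118 = (3173416941345/859118)*(-1807088665457) = -5734645785473770896619665/859118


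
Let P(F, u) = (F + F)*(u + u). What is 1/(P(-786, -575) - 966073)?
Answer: 1/841727 ≈ 1.1880e-6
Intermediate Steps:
P(F, u) = 4*F*u (P(F, u) = (2*F)*(2*u) = 4*F*u)
1/(P(-786, -575) - 966073) = 1/(4*(-786)*(-575) - 966073) = 1/(1807800 - 966073) = 1/841727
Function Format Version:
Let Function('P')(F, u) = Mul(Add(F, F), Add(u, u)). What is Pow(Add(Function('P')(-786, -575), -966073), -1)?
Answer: Rational(1, 841727) ≈ 1.1880e-6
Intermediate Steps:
Function('P')(F, u) = Mul(4, F, u) (Function('P')(F, u) = Mul(Mul(2, F), Mul(2, u)) = Mul(4, F, u))
Pow(Add(Function('P')(-786, -575), -966073), -1) = Pow(Add(Mul(4, -786, -575), -966073), -1) = Pow(Add(1807800, -966073), -1) = Pow(841727, -1) = Rational(1, 841727)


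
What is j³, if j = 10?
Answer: 1000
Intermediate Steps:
j³ = 10³ = 1000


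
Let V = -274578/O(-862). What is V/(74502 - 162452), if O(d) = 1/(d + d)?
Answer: -236686236/43975 ≈ -5382.3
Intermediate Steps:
O(d) = 1/(2*d)
V = 473372472 (V = -274578/((1/2)/(-862)) = -274578/((1/2)*(-1/862)) = -274578/(-1/1724) = -274578*(-1724) = 473372472)
V/(74502 - 162452) = 473372472/(74502 - 162452) = 473372472/(-87950) = 473372472*(-1/87950) = -236686236/43975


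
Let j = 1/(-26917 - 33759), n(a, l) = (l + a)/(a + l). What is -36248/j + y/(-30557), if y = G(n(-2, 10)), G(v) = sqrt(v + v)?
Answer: 2199383648 - sqrt(2)/30557 ≈ 2.1994e+9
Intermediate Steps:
n(a, l) = 1 (n(a, l) = (a + l)/(a + l) = 1)
j = -1/60676 (j = 1/(-60676) = -1/60676 ≈ -1.6481e-5)
G(v) = sqrt(2)*sqrt(v) (G(v) = sqrt(2*v) = sqrt(2)*sqrt(v))
y = sqrt(2) (y = sqrt(2)*sqrt(1) = sqrt(2)*1 = sqrt(2) ≈ 1.4142)
-36248/j + y/(-30557) = -36248/(-1/60676) + sqrt(2)/(-30557) = -36248*(-60676) + sqrt(2)*(-1/30557) = 2199383648 - sqrt(2)/30557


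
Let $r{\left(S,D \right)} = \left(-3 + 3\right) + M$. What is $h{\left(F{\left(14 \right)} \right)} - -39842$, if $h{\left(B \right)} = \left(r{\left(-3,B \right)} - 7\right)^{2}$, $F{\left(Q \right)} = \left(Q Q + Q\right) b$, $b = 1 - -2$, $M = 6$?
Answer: $39843$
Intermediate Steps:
$r{\left(S,D \right)} = 6$ ($r{\left(S,D \right)} = \left(-3 + 3\right) + 6 = 0 + 6 = 6$)
$b = 3$ ($b = 1 + 2 = 3$)
$F{\left(Q \right)} = 3 Q + 3 Q^{2}$ ($F{\left(Q \right)} = \left(Q Q + Q\right) 3 = \left(Q^{2} + Q\right) 3 = \left(Q + Q^{2}\right) 3 = 3 Q + 3 Q^{2}$)
$h{\left(B \right)} = 1$ ($h{\left(B \right)} = \left(6 - 7\right)^{2} = \left(-1\right)^{2} = 1$)
$h{\left(F{\left(14 \right)} \right)} - -39842 = 1 - -39842 = 1 + 39842 = 39843$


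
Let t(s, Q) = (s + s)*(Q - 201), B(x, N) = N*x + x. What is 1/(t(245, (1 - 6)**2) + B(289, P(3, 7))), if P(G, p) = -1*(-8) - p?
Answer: -1/85662 ≈ -1.1674e-5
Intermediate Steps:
P(G, p) = 8 - p
B(x, N) = x + N*x
t(s, Q) = 2*s*(-201 + Q) (t(s, Q) = (2*s)*(-201 + Q) = 2*s*(-201 + Q))
1/(t(245, (1 - 6)**2) + B(289, P(3, 7))) = 1/(2*245*(-201 + (1 - 6)**2) + 289*(1 + (8 - 1*7))) = 1/(2*245*(-201 + (-5)**2) + 289*(1 + (8 - 7))) = 1/(2*245*(-201 + 25) + 289*(1 + 1)) = 1/(2*245*(-176) + 289*2) = 1/(-86240 + 578) = 1/(-85662) = -1/85662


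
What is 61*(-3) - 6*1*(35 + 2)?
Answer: -405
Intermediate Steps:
61*(-3) - 6*1*(35 + 2) = -183 - 6*37 = -183 - 1*222 = -183 - 222 = -405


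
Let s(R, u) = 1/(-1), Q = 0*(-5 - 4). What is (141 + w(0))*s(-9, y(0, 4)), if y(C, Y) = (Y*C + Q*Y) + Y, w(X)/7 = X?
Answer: -141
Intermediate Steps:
w(X) = 7*X
Q = 0 (Q = 0*(-9) = 0)
y(C, Y) = Y + C*Y (y(C, Y) = (Y*C + 0*Y) + Y = (C*Y + 0) + Y = C*Y + Y = Y + C*Y)
s(R, u) = -1
(141 + w(0))*s(-9, y(0, 4)) = (141 + 7*0)*(-1) = (141 + 0)*(-1) = 141*(-1) = -141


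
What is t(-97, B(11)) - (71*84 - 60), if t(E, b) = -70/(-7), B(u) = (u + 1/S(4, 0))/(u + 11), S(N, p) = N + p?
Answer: -5894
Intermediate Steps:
B(u) = (1/4 + u)/(11 + u) (B(u) = (u + 1/(4 + 0))/(u + 11) = (u + 1/4)/(11 + u) = (1/4 + u)/(11 + u))
t(E, b) = 10 (t(E, b) = -70*(-1/7) = 10)
t(-97, B(11)) - (71*84 - 60) = 10 - (71*84 - 60) = 10 - (5964 - 60) = 10 - 1*5904 = 10 - 5904 = -5894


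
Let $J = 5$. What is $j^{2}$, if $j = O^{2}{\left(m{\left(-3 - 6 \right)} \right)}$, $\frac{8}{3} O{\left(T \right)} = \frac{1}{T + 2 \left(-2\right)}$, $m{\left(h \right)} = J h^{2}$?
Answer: $\frac{81}{105910114717696} \approx 7.648 \cdot 10^{-13}$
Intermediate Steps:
$m{\left(h \right)} = 5 h^{2}$
$O{\left(T \right)} = \frac{3}{8 \left(-4 + T\right)}$ ($O{\left(T \right)} = \frac{3}{8 \left(T + 2 \left(-2\right)\right)} = \frac{3}{8 \left(T - 4\right)} = \frac{3}{8 \left(-4 + T\right)}$)
$j = \frac{9}{10291264}$ ($j = \left(\frac{3}{8 \left(-4 + 5 \left(-3 - 6\right)^{2}\right)}\right)^{2} = \left(\frac{3}{8 \left(-4 + 5 \left(-9\right)^{2}\right)}\right)^{2} = \left(\frac{3}{8 \left(-4 + 5 \cdot 81\right)}\right)^{2} = \left(\frac{3}{8 \left(-4 + 405\right)}\right)^{2} = \left(\frac{3}{8 \cdot 401}\right)^{2} = \left(\frac{3}{8} \cdot \frac{1}{401}\right)^{2} = \left(\frac{3}{3208}\right)^{2} = \frac{9}{10291264} \approx 8.7453 \cdot 10^{-7}$)
$j^{2} = \left(\frac{9}{10291264}\right)^{2} = \frac{81}{105910114717696}$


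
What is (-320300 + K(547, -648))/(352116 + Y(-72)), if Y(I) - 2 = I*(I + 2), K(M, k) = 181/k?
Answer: -207554581/231438384 ≈ -0.89680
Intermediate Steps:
Y(I) = 2 + I*(2 + I) (Y(I) = 2 + I*(I + 2) = 2 + I*(2 + I))
(-320300 + K(547, -648))/(352116 + Y(-72)) = (-320300 + 181/(-648))/(352116 + (2 + (-72)² + 2*(-72))) = (-320300 + 181*(-1/648))/(352116 + (2 + 5184 - 144)) = (-320300 - 181/648)/(352116 + 5042) = -207554581/648/357158 = -207554581/648*1/357158 = -207554581/231438384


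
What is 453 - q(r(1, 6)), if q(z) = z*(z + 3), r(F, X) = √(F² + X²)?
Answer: 416 - 3*√37 ≈ 397.75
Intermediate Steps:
q(z) = z*(3 + z)
453 - q(r(1, 6)) = 453 - √(1² + 6²)*(3 + √(1² + 6²)) = 453 - √(1 + 36)*(3 + √(1 + 36)) = 453 - √37*(3 + √37)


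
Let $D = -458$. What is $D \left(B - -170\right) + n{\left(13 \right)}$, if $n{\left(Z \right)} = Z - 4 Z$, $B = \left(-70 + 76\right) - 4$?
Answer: $-78815$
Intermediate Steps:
$B = 2$ ($B = 6 - 4 = 2$)
$n{\left(Z \right)} = - 3 Z$ ($n{\left(Z \right)} = Z - 4 Z = - 3 Z$)
$D \left(B - -170\right) + n{\left(13 \right)} = - 458 \left(2 - -170\right) - 39 = - 458 \left(2 + 170\right) - 39 = \left(-458\right) 172 - 39 = -78776 - 39 = -78815$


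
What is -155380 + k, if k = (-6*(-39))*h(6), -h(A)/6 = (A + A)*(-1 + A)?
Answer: -239620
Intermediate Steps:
h(A) = -12*A*(-1 + A) (h(A) = -6*(A + A)*(-1 + A) = -6*2*A*(-1 + A) = -12*A*(-1 + A))
k = -84240 (k = (-6*(-39))*(12*6*(1 - 1*6)) = 234*(12*6*(1 - 6)) = 234*(12*6*(-5)) = 234*(-360) = -84240)
-155380 + k = -155380 - 84240 = -239620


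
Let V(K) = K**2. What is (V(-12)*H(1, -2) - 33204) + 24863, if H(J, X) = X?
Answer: -8629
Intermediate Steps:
(V(-12)*H(1, -2) - 33204) + 24863 = ((-12)**2*(-2) - 33204) + 24863 = (144*(-2) - 33204) + 24863 = (-288 - 33204) + 24863 = -33492 + 24863 = -8629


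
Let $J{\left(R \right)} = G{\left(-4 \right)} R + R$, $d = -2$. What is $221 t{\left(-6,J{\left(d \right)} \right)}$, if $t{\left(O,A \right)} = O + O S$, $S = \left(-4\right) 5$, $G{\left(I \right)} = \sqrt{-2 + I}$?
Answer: $25194$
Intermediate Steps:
$S = -20$
$J{\left(R \right)} = R + i R \sqrt{6}$ ($J{\left(R \right)} = \sqrt{-2 - 4} R + R = \sqrt{-6} R + R = i \sqrt{6} R + R = i R \sqrt{6} + R = R + i R \sqrt{6}$)
$t{\left(O,A \right)} = - 19 O$ ($t{\left(O,A \right)} = O + O \left(-20\right) = O - 20 O = - 19 O$)
$221 t{\left(-6,J{\left(d \right)} \right)} = 221 \left(\left(-19\right) \left(-6\right)\right) = 221 \cdot 114 = 25194$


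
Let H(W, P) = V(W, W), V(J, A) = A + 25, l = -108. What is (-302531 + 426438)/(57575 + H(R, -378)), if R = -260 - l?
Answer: 123907/57448 ≈ 2.1569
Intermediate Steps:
V(J, A) = 25 + A
R = -152 (R = -260 - 1*(-108) = -260 + 108 = -152)
H(W, P) = 25 + W
(-302531 + 426438)/(57575 + H(R, -378)) = (-302531 + 426438)/(57575 + (25 - 152)) = 123907/(57575 - 127) = 123907/57448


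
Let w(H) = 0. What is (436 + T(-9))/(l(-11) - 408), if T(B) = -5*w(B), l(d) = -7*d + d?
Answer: -218/171 ≈ -1.2749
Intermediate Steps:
l(d) = -6*d
T(B) = 0 (T(B) = -5*0 = 0)
(436 + T(-9))/(l(-11) - 408) = (436 + 0)/(-6*(-11) - 408) = 436/(66 - 408) = 436/(-342) = 436*(-1/342) = -218/171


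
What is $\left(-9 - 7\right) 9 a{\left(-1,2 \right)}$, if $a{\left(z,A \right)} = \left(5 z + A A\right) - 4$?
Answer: $720$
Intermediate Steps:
$a{\left(z,A \right)} = -4 + A^{2} + 5 z$ ($a{\left(z,A \right)} = \left(5 z + A^{2}\right) - 4 = \left(A^{2} + 5 z\right) - 4 = -4 + A^{2} + 5 z$)
$\left(-9 - 7\right) 9 a{\left(-1,2 \right)} = \left(-9 - 7\right) 9 \left(-4 + 2^{2} + 5 \left(-1\right)\right) = \left(-16\right) 9 \left(-4 + 4 - 5\right) = \left(-144\right) \left(-5\right) = 720$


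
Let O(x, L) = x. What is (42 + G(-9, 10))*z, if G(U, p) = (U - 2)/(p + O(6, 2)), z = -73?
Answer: -48253/16 ≈ -3015.8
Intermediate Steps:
G(U, p) = (-2 + U)/(6 + p) (G(U, p) = (U - 2)/(p + 6) = (-2 + U)/(6 + p))
(42 + G(-9, 10))*z = (42 + (-2 - 9)/(6 + 10))*(-73) = (42 - 11/16)*(-73) = (661/16)*(-73) = -48253/16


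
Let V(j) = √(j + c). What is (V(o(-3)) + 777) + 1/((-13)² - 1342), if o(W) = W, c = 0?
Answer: 911420/1173 + I*√3 ≈ 777.0 + 1.732*I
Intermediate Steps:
V(j) = √j (V(j) = √(j + 0) = √j)
(V(o(-3)) + 777) + 1/((-13)² - 1342) = (√(-3) + 777) + 1/((-13)² - 1342) = (I*√3 + 777) + 1/(169 - 1342) = (777 + I*√3) + 1/(-1173) = (777 + I*√3) - 1/1173 = 911420/1173 + I*√3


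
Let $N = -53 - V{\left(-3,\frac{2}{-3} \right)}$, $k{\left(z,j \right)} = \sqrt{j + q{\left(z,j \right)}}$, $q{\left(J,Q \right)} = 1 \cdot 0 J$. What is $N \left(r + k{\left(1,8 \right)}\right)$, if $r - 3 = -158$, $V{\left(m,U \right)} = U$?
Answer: $\frac{24335}{3} - \frac{314 \sqrt{2}}{3} \approx 7963.6$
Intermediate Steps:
$q{\left(J,Q \right)} = 0$ ($q{\left(J,Q \right)} = 0 J = 0$)
$k{\left(z,j \right)} = \sqrt{j}$ ($k{\left(z,j \right)} = \sqrt{j + 0} = \sqrt{j}$)
$N = - \frac{157}{3}$ ($N = -53 - \frac{2}{-3} = -53 - 2 \left(- \frac{1}{3}\right) = -53 - - \frac{2}{3} = -53 + \frac{2}{3} = - \frac{157}{3} \approx -52.333$)
$r = -155$ ($r = 3 - 158 = -155$)
$N \left(r + k{\left(1,8 \right)}\right) = - \frac{157 \left(-155 + \sqrt{8}\right)}{3} = - \frac{157 \left(-155 + 2 \sqrt{2}\right)}{3} = \frac{24335}{3} - \frac{314 \sqrt{2}}{3}$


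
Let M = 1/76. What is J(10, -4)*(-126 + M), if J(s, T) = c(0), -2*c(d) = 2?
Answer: 9575/76 ≈ 125.99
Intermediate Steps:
c(d) = -1 (c(d) = -½*2 = -1)
J(s, T) = -1
M = 1/76 ≈ 0.013158
J(10, -4)*(-126 + M) = -(-126 + 1/76) = -1*(-9575/76) = 9575/76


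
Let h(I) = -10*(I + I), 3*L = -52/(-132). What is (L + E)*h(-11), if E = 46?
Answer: 91340/9 ≈ 10149.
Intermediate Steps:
L = 13/99 (L = (-52/(-132))/3 = (-52*(-1/132))/3 = (⅓)*(13/33) = 13/99 ≈ 0.13131)
h(I) = -20*I
(L + E)*h(-11) = (13/99 + 46)*(-20*(-11)) = (4567/99)*220 = 91340/9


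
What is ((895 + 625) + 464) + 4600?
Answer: 6584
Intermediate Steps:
((895 + 625) + 464) + 4600 = (1520 + 464) + 4600 = 1984 + 4600 = 6584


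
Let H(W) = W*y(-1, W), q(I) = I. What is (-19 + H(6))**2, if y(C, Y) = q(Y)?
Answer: 289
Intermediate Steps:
y(C, Y) = Y
H(W) = W**2 (H(W) = W*W = W**2)
(-19 + H(6))**2 = (-19 + 6**2)**2 = (-19 + 36)**2 = 17**2 = 289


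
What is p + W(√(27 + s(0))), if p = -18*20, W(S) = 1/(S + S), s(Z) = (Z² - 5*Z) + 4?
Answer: -360 + √31/62 ≈ -359.91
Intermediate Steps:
s(Z) = 4 + Z² - 5*Z
W(S) = 1/(2*S)
p = -360
p + W(√(27 + s(0))) = -360 + 1/(2*(√(27 + (4 + 0² - 5*0)))) = -360 + 1/(2*(√(27 + (4 + 0 + 0)))) = -360 + 1/(2*(√(27 + 4))) = -360 + 1/(2*(√31)) = -360 + (√31/31)/2 = -360 + √31/62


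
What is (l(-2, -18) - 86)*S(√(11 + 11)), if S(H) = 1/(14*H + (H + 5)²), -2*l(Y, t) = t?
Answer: 3619/10463 - 1848*√22/10463 ≈ -0.48255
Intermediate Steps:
l(Y, t) = -t/2
S(H) = 1/((5 + H)² + 14*H) (S(H) = 1/(14*H + (5 + H)²) = 1/((5 + H)² + 14*H))
(l(-2, -18) - 86)*S(√(11 + 11)) = (-½*(-18) - 86)/((5 + √(11 + 11))² + 14*√(11 + 11)) = (9 - 86)/((5 + √22)² + 14*√22) = -77/((5 + √22)² + 14*√22)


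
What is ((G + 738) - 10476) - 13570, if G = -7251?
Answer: -30559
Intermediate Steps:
((G + 738) - 10476) - 13570 = ((-7251 + 738) - 10476) - 13570 = (-6513 - 10476) - 13570 = -16989 - 13570 = -30559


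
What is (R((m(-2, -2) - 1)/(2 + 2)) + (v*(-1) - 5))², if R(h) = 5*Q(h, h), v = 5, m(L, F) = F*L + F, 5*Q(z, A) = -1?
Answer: 121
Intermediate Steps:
Q(z, A) = -⅕ (Q(z, A) = (⅕)*(-1) = -⅕)
m(L, F) = F + F*L
R(h) = -1 (R(h) = 5*(-⅕) = -1)
(R((m(-2, -2) - 1)/(2 + 2)) + (v*(-1) - 5))² = (-1 + (5*(-1) - 5))² = (-1 + (-5 - 5))² = (-1 - 10)² = (-11)² = 121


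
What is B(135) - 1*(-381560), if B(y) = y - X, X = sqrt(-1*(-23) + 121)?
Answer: 381683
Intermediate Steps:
X = 12 (X = sqrt(23 + 121) = sqrt(144) = 12)
B(y) = -12 + y (B(y) = y - 1*12 = y - 12 = -12 + y)
B(135) - 1*(-381560) = (-12 + 135) - 1*(-381560) = 123 + 381560 = 381683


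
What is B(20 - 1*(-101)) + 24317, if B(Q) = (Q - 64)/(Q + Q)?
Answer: 5884771/242 ≈ 24317.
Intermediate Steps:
B(Q) = (-64 + Q)/(2*Q) (B(Q) = (-64 + Q)/((2*Q)) = (-64 + Q)*(1/(2*Q)) = (-64 + Q)/(2*Q))
B(20 - 1*(-101)) + 24317 = (-64 + (20 - 1*(-101)))/(2*(20 - 1*(-101))) + 24317 = (-64 + (20 + 101))/(2*(20 + 101)) + 24317 = (½)*(-64 + 121)/121 + 24317 = (½)*(1/121)*57 + 24317 = 57/242 + 24317 = 5884771/242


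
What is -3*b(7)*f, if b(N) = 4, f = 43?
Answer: -516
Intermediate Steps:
-3*b(7)*f = -12*43 = -3*172 = -516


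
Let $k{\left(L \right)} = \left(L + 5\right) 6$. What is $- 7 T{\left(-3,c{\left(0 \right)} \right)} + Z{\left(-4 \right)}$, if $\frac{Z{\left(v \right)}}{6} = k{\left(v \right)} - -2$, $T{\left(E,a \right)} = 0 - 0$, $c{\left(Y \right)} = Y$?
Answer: $48$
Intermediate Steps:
$k{\left(L \right)} = 30 + 6 L$ ($k{\left(L \right)} = \left(5 + L\right) 6 = 30 + 6 L$)
$T{\left(E,a \right)} = 0$ ($T{\left(E,a \right)} = 0 + 0 = 0$)
$Z{\left(v \right)} = 192 + 36 v$ ($Z{\left(v \right)} = 6 \left(\left(30 + 6 v\right) - -2\right) = 6 \left(\left(30 + 6 v\right) + 2\right) = 6 \left(32 + 6 v\right) = 192 + 36 v$)
$- 7 T{\left(-3,c{\left(0 \right)} \right)} + Z{\left(-4 \right)} = \left(-7\right) 0 + \left(192 + 36 \left(-4\right)\right) = 0 + \left(192 - 144\right) = 0 + 48 = 48$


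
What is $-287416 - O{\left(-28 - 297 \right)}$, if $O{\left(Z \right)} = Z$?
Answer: $-287091$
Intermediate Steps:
$-287416 - O{\left(-28 - 297 \right)} = -287416 - \left(-28 - 297\right) = -287416 - -325 = -287416 + 325 = -287091$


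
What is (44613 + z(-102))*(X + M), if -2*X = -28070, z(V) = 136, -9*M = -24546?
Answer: 2250292963/3 ≈ 7.5010e+8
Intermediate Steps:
M = 8182/3 (M = -1/9*(-24546) = 8182/3 ≈ 2727.3)
X = 14035 (X = -1/2*(-28070) = 14035)
(44613 + z(-102))*(X + M) = (44613 + 136)*(14035 + 8182/3) = 44749*(50287/3) = 2250292963/3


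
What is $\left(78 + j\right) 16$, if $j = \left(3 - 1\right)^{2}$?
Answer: $1312$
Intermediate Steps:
$j = 4$ ($j = 2^{2} = 4$)
$\left(78 + j\right) 16 = \left(78 + 4\right) 16 = 82 \cdot 16 = 1312$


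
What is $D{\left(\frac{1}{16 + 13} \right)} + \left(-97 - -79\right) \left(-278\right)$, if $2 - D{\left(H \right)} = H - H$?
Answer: $5006$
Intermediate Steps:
$D{\left(H \right)} = 2$ ($D{\left(H \right)} = 2 - \left(H - H\right) = 2 - 0 = 2 + 0 = 2$)
$D{\left(\frac{1}{16 + 13} \right)} + \left(-97 - -79\right) \left(-278\right) = 2 + \left(-97 - -79\right) \left(-278\right) = 2 + \left(-97 + 79\right) \left(-278\right) = 2 - -5004 = 2 + 5004 = 5006$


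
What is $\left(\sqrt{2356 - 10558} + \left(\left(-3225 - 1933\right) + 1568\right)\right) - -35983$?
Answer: $32393 + i \sqrt{8202} \approx 32393.0 + 90.565 i$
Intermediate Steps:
$\left(\sqrt{2356 - 10558} + \left(\left(-3225 - 1933\right) + 1568\right)\right) - -35983 = \left(\sqrt{-8202} + \left(-5158 + 1568\right)\right) + 35983 = \left(i \sqrt{8202} - 3590\right) + 35983 = \left(-3590 + i \sqrt{8202}\right) + 35983 = 32393 + i \sqrt{8202}$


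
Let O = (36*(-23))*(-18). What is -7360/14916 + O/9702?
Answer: 190532/182721 ≈ 1.0427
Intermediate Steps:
O = 14904 (O = -828*(-18) = 14904)
-7360/14916 + O/9702 = -7360/14916 + 14904/9702 = -7360*1/14916 + 14904*(1/9702) = -1840/3729 + 828/539 = 190532/182721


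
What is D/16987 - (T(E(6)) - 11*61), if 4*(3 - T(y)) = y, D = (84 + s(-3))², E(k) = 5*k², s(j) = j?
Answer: 12118292/16987 ≈ 713.39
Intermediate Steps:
D = 6561 (D = (84 - 3)² = 81² = 6561)
T(y) = 3 - y/4
D/16987 - (T(E(6)) - 11*61) = 6561/16987 - ((3 - 5*6²/4) - 11*61) = 6561*(1/16987) - ((3 - 5*36/4) - 671) = 6561/16987 - ((3 - ¼*180) - 671) = 6561/16987 - ((3 - 45) - 671) = 6561/16987 - (-42 - 671) = 6561/16987 - 1*(-713) = 6561/16987 + 713 = 12118292/16987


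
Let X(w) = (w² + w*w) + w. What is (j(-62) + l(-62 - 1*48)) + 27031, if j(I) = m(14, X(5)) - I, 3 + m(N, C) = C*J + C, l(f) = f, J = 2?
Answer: 27145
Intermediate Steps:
X(w) = w + 2*w² (X(w) = (w² + w²) + w = 2*w² + w = w + 2*w²)
m(N, C) = -3 + 3*C (m(N, C) = -3 + (C*2 + C) = -3 + (2*C + C) = -3 + 3*C)
j(I) = 162 - I (j(I) = (-3 + 3*(5*(1 + 2*5))) - I = (-3 + 3*(5*(1 + 10))) - I = (-3 + 3*(5*11)) - I = (-3 + 3*55) - I = (-3 + 165) - I = 162 - I)
(j(-62) + l(-62 - 1*48)) + 27031 = ((162 - 1*(-62)) + (-62 - 1*48)) + 27031 = ((162 + 62) + (-62 - 48)) + 27031 = (224 - 110) + 27031 = 114 + 27031 = 27145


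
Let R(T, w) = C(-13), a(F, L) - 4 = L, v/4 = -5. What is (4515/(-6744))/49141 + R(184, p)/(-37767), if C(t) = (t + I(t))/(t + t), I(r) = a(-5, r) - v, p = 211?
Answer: -849380323/54237059687928 ≈ -1.5661e-5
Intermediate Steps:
v = -20 (v = 4*(-5) = -20)
a(F, L) = 4 + L
I(r) = 24 + r (I(r) = (4 + r) - 1*(-20) = (4 + r) + 20 = 24 + r)
C(t) = (24 + 2*t)/(2*t) (C(t) = (t + (24 + t))/(t + t) = (24 + 2*t)/((2*t)) = (24 + 2*t)*(1/(2*t)) = (24 + 2*t)/(2*t))
R(T, w) = 1/13 (R(T, w) = (12 - 13)/(-13) = -1/13*(-1) = 1/13)
(4515/(-6744))/49141 + R(184, p)/(-37767) = (4515/(-6744))/49141 + (1/13)/(-37767) = (4515*(-1/6744))*(1/49141) + (1/13)*(-1/37767) = -1505/2248*1/49141 - 1/490971 = -1505/110468968 - 1/490971 = -849380323/54237059687928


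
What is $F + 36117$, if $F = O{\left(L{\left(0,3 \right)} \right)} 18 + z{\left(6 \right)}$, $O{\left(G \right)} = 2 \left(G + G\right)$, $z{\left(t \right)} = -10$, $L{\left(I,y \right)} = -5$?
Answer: $35747$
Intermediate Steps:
$O{\left(G \right)} = 4 G$ ($O{\left(G \right)} = 2 \cdot 2 G = 4 G$)
$F = -370$ ($F = 4 \left(-5\right) 18 - 10 = \left(-20\right) 18 - 10 = -360 - 10 = -370$)
$F + 36117 = -370 + 36117 = 35747$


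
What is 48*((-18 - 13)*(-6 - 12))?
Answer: 26784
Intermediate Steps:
48*((-18 - 13)*(-6 - 12)) = 48*(-31*(-18)) = 48*558 = 26784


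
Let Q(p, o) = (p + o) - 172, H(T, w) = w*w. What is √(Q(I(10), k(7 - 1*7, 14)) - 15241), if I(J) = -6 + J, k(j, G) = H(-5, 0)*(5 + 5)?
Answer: I*√15409 ≈ 124.13*I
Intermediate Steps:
H(T, w) = w²
k(j, G) = 0 (k(j, G) = 0²*(5 + 5) = 0*10 = 0)
Q(p, o) = -172 + o + p (Q(p, o) = (o + p) - 172 = -172 + o + p)
√(Q(I(10), k(7 - 1*7, 14)) - 15241) = √((-172 + 0 + (-6 + 10)) - 15241) = √((-172 + 0 + 4) - 15241) = √(-168 - 15241) = √(-15409) = I*√15409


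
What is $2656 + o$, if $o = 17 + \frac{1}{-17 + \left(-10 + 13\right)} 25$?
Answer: $\frac{37397}{14} \approx 2671.2$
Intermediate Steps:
$o = \frac{213}{14}$ ($o = 17 + \frac{1}{-17 + 3} \cdot 25 = 17 + \frac{1}{-14} \cdot 25 = 17 - \frac{25}{14} = \frac{213}{14} \approx 15.214$)
$2656 + o = 2656 + \frac{213}{14} = \frac{37397}{14}$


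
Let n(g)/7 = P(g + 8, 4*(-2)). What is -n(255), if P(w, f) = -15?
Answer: 105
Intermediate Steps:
n(g) = -105 (n(g) = 7*(-15) = -105)
-n(255) = -1*(-105) = 105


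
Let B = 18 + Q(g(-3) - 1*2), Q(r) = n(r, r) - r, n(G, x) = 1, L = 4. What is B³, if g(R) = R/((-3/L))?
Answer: 4913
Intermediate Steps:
g(R) = -4*R/3 (g(R) = R/((-3/4)) = R/((-3*¼)) = R/(-¾) = R*(-4/3) = -4*R/3)
Q(r) = 1 - r
B = 17 (B = 18 + (1 - (-4/3*(-3) - 1*2)) = 18 + (1 - (4 - 2)) = 18 + (1 - 1*2) = 18 + (1 - 2) = 18 - 1 = 17)
B³ = 17³ = 4913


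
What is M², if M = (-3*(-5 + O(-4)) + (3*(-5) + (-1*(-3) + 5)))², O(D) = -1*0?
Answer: 4096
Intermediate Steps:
O(D) = 0
M = 64 (M = (-3*(-5 + 0) + (3*(-5) + (-1*(-3) + 5)))² = (-3*(-5) + (-15 + (3 + 5)))² = (15 + (-15 + 8))² = (15 - 7)² = 8² = 64)
M² = 64² = 4096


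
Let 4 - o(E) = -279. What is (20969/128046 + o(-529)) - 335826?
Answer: -42964918009/128046 ≈ -3.3554e+5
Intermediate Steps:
o(E) = 283 (o(E) = 4 - 1*(-279) = 4 + 279 = 283)
(20969/128046 + o(-529)) - 335826 = (20969/128046 + 283) - 335826 = 36257987/128046 - 335826 = -42964918009/128046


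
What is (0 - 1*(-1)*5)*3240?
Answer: 16200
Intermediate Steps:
(0 - 1*(-1)*5)*3240 = (0 + 1*5)*3240 = (0 + 5)*3240 = 5*3240 = 16200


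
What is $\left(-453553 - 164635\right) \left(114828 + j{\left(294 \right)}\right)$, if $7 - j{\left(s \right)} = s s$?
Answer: $-17555921012$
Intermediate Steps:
$j{\left(s \right)} = 7 - s^{2}$ ($j{\left(s \right)} = 7 - s s = 7 - s^{2}$)
$\left(-453553 - 164635\right) \left(114828 + j{\left(294 \right)}\right) = \left(-453553 - 164635\right) \left(114828 + \left(7 - 294^{2}\right)\right) = - 618188 \left(114828 + \left(7 - 86436\right)\right) = - 618188 \left(114828 - 86429\right) = \left(-618188\right) 28399 = -17555921012$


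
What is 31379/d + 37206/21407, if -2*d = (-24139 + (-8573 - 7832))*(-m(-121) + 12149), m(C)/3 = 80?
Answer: 8982916271341/5168061841936 ≈ 1.7382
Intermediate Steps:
m(C) = 240 (m(C) = 3*80 = 240)
d = 241419248 (d = -(-24139 + (-8573 - 7832))*(-1*240 + 12149)/2 = -(-24139 - 16405)*(-240 + 12149)/2 = -(-20272)*11909 = -½*(-482838496) = 241419248)
31379/d + 37206/21407 = 31379/241419248 + 37206/21407 = 8982916271341/5168061841936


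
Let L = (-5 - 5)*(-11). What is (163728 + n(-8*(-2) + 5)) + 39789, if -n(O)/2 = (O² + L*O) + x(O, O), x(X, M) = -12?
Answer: 198039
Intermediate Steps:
L = 110 (L = -10*(-11) = 110)
n(O) = 24 - 220*O - 2*O² (n(O) = -2*((O² + 110*O) - 12) = -2*(-12 + O² + 110*O) = 24 - 220*O - 2*O²)
(163728 + n(-8*(-2) + 5)) + 39789 = (163728 + (24 - 220*(-8*(-2) + 5) - 2*(-8*(-2) + 5)²)) + 39789 = (163728 + (24 - 220*(16 + 5) - 2*(16 + 5)²)) + 39789 = (163728 + (24 - 220*21 - 2*21²)) + 39789 = (163728 + (24 - 4620 - 2*441)) + 39789 = (163728 + (24 - 4620 - 882)) + 39789 = (163728 - 5478) + 39789 = 158250 + 39789 = 198039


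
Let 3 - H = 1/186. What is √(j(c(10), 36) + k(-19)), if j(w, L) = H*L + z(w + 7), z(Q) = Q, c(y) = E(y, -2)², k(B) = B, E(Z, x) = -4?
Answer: √107446/31 ≈ 10.574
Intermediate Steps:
H = 557/186 (H = 3 - 1/186 = 557/186 ≈ 2.9946)
c(y) = 16 (c(y) = (-4)² = 16)
j(w, L) = 7 + w + 557*L/186 (j(w, L) = 557*L/186 + (w + 7) = 557*L/186 + (7 + w) = 7 + w + 557*L/186)
√(j(c(10), 36) + k(-19)) = √((7 + 16 + (557/186)*36) - 19) = √((7 + 16 + 3342/31) - 19) = √(4055/31 - 19) = √(3466/31) = √107446/31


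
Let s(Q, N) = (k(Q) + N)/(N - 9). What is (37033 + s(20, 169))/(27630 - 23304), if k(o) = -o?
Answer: 1975143/230720 ≈ 8.5608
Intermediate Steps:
s(Q, N) = (N - Q)/(-9 + N) (s(Q, N) = (-Q + N)/(N - 9) = (N - Q)/(-9 + N))
(37033 + s(20, 169))/(27630 - 23304) = (37033 + (169 - 1*20)/(-9 + 169))/(27630 - 23304) = (37033 + (169 - 20)/160)/4326 = (37033 + (1/160)*149)*(1/4326) = (37033 + 149/160)*(1/4326) = (5925429/160)*(1/4326) = 1975143/230720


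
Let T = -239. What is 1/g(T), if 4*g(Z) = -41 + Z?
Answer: -1/70 ≈ -0.014286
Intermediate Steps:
g(Z) = -41/4 + Z/4 (g(Z) = (-41 + Z)/4 = -41/4 + Z/4)
1/g(T) = 1/(-41/4 + (¼)*(-239)) = 1/(-41/4 - 239/4) = 1/(-70) = -1/70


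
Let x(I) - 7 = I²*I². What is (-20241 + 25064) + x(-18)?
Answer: 109806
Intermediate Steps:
x(I) = 7 + I⁴ (x(I) = 7 + I²*I² = 7 + I⁴)
(-20241 + 25064) + x(-18) = (-20241 + 25064) + (7 + (-18)⁴) = 4823 + (7 + 104976) = 4823 + 104983 = 109806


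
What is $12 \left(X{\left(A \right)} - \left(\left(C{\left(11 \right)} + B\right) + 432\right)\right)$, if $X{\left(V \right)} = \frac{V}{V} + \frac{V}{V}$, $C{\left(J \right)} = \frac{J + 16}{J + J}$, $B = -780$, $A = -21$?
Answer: $\frac{46038}{11} \approx 4185.3$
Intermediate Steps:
$C{\left(J \right)} = \frac{16 + J}{2 J}$
$X{\left(V \right)} = 2$ ($X{\left(V \right)} = 1 + 1 = 2$)
$12 \left(X{\left(A \right)} - \left(\left(C{\left(11 \right)} + B\right) + 432\right)\right) = 12 \left(2 - \left(\left(\frac{16 + 11}{2 \cdot 11} - 780\right) + 432\right)\right) = 12 \left(2 - \left(\left(\frac{1}{2} \cdot \frac{1}{11} \cdot 27 - 780\right) + 432\right)\right) = 12 \left(2 - \left(\left(\frac{27}{22} - 780\right) + 432\right)\right) = 12 \left(2 - \left(- \frac{17133}{22} + 432\right)\right) = 12 \left(2 - - \frac{7629}{22}\right) = 12 \left(2 + \frac{7629}{22}\right) = 12 \cdot \frac{7673}{22} = \frac{46038}{11}$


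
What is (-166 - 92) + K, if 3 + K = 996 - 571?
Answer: 164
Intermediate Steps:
K = 422 (K = -3 + (996 - 571) = -3 + 425 = 422)
(-166 - 92) + K = (-166 - 92) + 422 = -258 + 422 = 164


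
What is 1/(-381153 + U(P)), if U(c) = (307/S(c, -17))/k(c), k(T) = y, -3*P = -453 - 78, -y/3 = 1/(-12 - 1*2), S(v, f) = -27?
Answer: -81/30877691 ≈ -2.6233e-6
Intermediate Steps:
y = 3/14 (y = -3/(-12 - 1*2) = -3/(-12 - 2) = -3/(-14) = -3*(-1/14) = 3/14 ≈ 0.21429)
P = 177 (P = -(-453 - 78)/3 = -⅓*(-531) = 177)
k(T) = 3/14
U(c) = -4298/81 (U(c) = (307/(-27))/(3/14) = (307*(-1/27))*(14/3) = -307/27*14/3 = -4298/81)
1/(-381153 + U(P)) = 1/(-381153 - 4298/81) = 1/(-30877691/81) = -81/30877691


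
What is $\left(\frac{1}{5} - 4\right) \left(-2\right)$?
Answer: $\frac{38}{5} \approx 7.6$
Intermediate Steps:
$\left(\frac{1}{5} - 4\right) \left(-2\right) = \left(- \frac{19}{5}\right) \left(-2\right) = \frac{38}{5}$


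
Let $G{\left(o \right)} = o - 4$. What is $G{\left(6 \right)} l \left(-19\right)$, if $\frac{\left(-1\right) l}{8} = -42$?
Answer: $-12768$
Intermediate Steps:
$l = 336$ ($l = \left(-8\right) \left(-42\right) = 336$)
$G{\left(o \right)} = -4 + o$ ($G{\left(o \right)} = o - 4 = -4 + o$)
$G{\left(6 \right)} l \left(-19\right) = \left(-4 + 6\right) 336 \left(-19\right) = 2 \cdot 336 \left(-19\right) = 672 \left(-19\right) = -12768$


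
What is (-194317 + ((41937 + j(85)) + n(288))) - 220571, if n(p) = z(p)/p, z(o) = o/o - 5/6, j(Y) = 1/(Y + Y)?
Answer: -54779041931/146880 ≈ -3.7295e+5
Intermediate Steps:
j(Y) = 1/(2*Y)
z(o) = 1/6 (z(o) = 1 - 5*1/6 = 1 - 5/6 = 1/6)
n(p) = 1/(6*p)
(-194317 + ((41937 + j(85)) + n(288))) - 220571 = (-194317 + ((41937 + (1/2)/85) + (1/6)/288)) - 220571 = (-194317 + ((41937 + (1/2)*(1/85)) + (1/6)*(1/288))) - 220571 = (-194317 + ((41937 + 1/170) + 1/1728)) - 220571 = (-194317 + (7129291/170 + 1/1728)) - 220571 = (-194317 + 6159707509/146880) - 220571 = -22381573451/146880 - 220571 = -54779041931/146880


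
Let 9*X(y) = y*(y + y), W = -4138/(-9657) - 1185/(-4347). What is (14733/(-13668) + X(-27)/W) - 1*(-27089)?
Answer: 15074864756257/551809052 ≈ 27319.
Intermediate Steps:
W = 121117/172753 (W = -4138*(-1/9657) - 1185*(-1/4347) = 4138/9657 + 395/1449 = 121117/172753 ≈ 0.70110)
X(y) = 2*y**2/9 (X(y) = (y*(y + y))/9 = (y*(2*y))/9 = (2*y**2)/9 = 2*y**2/9)
(14733/(-13668) + X(-27)/W) - 1*(-27089) = (14733/(-13668) + ((2/9)*(-27)**2)/(121117/172753)) - 1*(-27089) = (14733*(-1/13668) + ((2/9)*729)*(172753/121117)) + 27089 = (-4911/4556 + 162*(172753/121117)) + 27089 = (-4911/4556 + 27985986/121117) + 27089 = 126909346629/551809052 + 27089 = 15074864756257/551809052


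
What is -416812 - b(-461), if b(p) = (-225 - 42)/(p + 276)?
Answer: -77110487/185 ≈ -4.1681e+5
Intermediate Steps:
b(p) = -267/(276 + p)
-416812 - b(-461) = -416812 - (-267)/(276 - 461) = -416812 - (-267)/(-185) = -416812 - (-267)*(-1)/185 = -416812 - 1*267/185 = -416812 - 267/185 = -77110487/185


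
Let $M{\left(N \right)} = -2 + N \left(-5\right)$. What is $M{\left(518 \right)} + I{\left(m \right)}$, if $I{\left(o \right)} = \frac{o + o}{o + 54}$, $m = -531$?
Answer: $- \frac{137258}{53} \approx -2589.8$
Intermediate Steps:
$M{\left(N \right)} = -2 - 5 N$
$I{\left(o \right)} = \frac{2 o}{54 + o}$
$M{\left(518 \right)} + I{\left(m \right)} = \left(-2 - 2590\right) + 2 \left(-531\right) \frac{1}{54 - 531} = \left(-2 - 2590\right) + 2 \left(-531\right) \frac{1}{-477} = -2592 + 2 \left(-531\right) \left(- \frac{1}{477}\right) = -2592 + \frac{118}{53} = - \frac{137258}{53}$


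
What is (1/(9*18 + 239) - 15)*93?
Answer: -559302/401 ≈ -1394.8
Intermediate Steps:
(1/(9*18 + 239) - 15)*93 = (1/(162 + 239) - 15)*93 = (1/401 - 15)*93 = -6014/401*93 = -559302/401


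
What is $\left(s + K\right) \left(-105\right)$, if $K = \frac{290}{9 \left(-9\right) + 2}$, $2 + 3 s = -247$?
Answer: $\frac{718935}{79} \approx 9100.4$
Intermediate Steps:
$s = -83$ ($s = - \frac{2}{3} + \frac{1}{3} \left(-247\right) = - \frac{2}{3} - \frac{247}{3} = -83$)
$K = - \frac{290}{79}$ ($K = \frac{290}{-81 + 2} = \frac{290}{-79} = 290 \left(- \frac{1}{79}\right) = - \frac{290}{79} \approx -3.6709$)
$\left(s + K\right) \left(-105\right) = \left(-83 - \frac{290}{79}\right) \left(-105\right) = \left(- \frac{6847}{79}\right) \left(-105\right) = \frac{718935}{79}$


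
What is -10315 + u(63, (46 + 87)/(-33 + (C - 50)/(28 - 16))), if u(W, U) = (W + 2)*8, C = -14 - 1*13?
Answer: -9795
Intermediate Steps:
C = -27 (C = -14 - 13 = -27)
u(W, U) = 16 + 8*W (u(W, U) = (2 + W)*8 = 16 + 8*W)
-10315 + u(63, (46 + 87)/(-33 + (C - 50)/(28 - 16))) = -10315 + (16 + 8*63) = -10315 + (16 + 504) = -10315 + 520 = -9795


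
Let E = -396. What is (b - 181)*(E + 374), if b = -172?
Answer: 7766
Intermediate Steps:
(b - 181)*(E + 374) = (-172 - 181)*(-396 + 374) = -353*(-22) = 7766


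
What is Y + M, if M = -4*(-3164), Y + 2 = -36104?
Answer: -23450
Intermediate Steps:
Y = -36106 (Y = -2 - 36104 = -36106)
M = 12656
Y + M = -36106 + 12656 = -23450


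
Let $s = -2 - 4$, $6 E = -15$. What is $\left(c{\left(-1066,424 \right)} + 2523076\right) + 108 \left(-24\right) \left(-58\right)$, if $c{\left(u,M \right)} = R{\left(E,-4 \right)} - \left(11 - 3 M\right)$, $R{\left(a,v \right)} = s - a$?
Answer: $\frac{5349339}{2} \approx 2.6747 \cdot 10^{6}$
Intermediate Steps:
$E = - \frac{5}{2}$ ($E = \frac{1}{6} \left(-15\right) = - \frac{5}{2} \approx -2.5$)
$s = -6$ ($s = -2 - 4 = -6$)
$R{\left(a,v \right)} = -6 - a$
$c{\left(u,M \right)} = - \frac{29}{2} + 3 M$ ($c{\left(u,M \right)} = \left(-6 - - \frac{5}{2}\right) - \left(11 - 3 M\right) = \left(-6 + \frac{5}{2}\right) + \left(-11 + 3 M\right) = - \frac{7}{2} + \left(-11 + 3 M\right) = - \frac{29}{2} + 3 M$)
$\left(c{\left(-1066,424 \right)} + 2523076\right) + 108 \left(-24\right) \left(-58\right) = \left(\left(- \frac{29}{2} + 3 \cdot 424\right) + 2523076\right) + 108 \left(-24\right) \left(-58\right) = \left(\left(- \frac{29}{2} + 1272\right) + 2523076\right) - -150336 = \left(\frac{2515}{2} + 2523076\right) + 150336 = \frac{5048667}{2} + 150336 = \frac{5349339}{2}$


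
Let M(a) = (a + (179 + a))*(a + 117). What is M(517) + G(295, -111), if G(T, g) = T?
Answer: 769337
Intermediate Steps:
M(a) = (117 + a)*(179 + 2*a) (M(a) = (179 + 2*a)*(117 + a) = (117 + a)*(179 + 2*a))
M(517) + G(295, -111) = (20943 + 2*517**2 + 413*517) + 295 = (20943 + 2*267289 + 213521) + 295 = (20943 + 534578 + 213521) + 295 = 769042 + 295 = 769337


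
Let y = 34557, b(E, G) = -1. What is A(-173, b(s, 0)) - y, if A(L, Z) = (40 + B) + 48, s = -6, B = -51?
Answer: -34520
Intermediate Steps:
A(L, Z) = 37 (A(L, Z) = (40 - 51) + 48 = -11 + 48 = 37)
A(-173, b(s, 0)) - y = 37 - 1*34557 = 37 - 34557 = -34520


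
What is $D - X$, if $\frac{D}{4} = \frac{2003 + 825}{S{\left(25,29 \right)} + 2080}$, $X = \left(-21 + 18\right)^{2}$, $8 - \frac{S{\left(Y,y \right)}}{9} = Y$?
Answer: $- \frac{6031}{1927} \approx -3.1297$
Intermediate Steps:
$S{\left(Y,y \right)} = 72 - 9 Y$
$X = 9$ ($X = \left(-3\right)^{2} = 9$)
$D = \frac{11312}{1927}$ ($D = 4 \frac{2003 + 825}{\left(72 - 225\right) + 2080} = 4 \frac{2828}{\left(72 - 225\right) + 2080} = 4 \frac{2828}{-153 + 2080} = 4 \cdot \frac{2828}{1927} = \frac{11312}{1927} \approx 5.8703$)
$D - X = \frac{11312}{1927} - 9 = - \frac{6031}{1927}$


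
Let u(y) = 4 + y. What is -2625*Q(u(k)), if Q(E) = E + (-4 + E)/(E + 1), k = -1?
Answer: -28875/4 ≈ -7218.8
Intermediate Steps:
Q(E) = E + (-4 + E)/(1 + E)
-2625*Q(u(k)) = -2625*(-4 + (4 - 1)² + 2*(4 - 1))/(1 + (4 - 1)) = -2625*(-4 + 3² + 2*3)/(1 + 3) = -2625*(-4 + 9 + 6)/4 = -2625*11/4 = -28875/4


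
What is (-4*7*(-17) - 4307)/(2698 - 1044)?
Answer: -3831/1654 ≈ -2.3162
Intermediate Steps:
(-4*7*(-17) - 4307)/(2698 - 1044) = (-28*(-17) - 4307)/1654 = (476 - 4307)*(1/1654) = -3831*1/1654 = -3831/1654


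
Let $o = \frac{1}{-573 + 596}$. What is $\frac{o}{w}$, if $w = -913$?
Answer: $- \frac{1}{20999} \approx -4.7621 \cdot 10^{-5}$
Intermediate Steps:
$o = \frac{1}{23} \approx 0.043478$
$\frac{o}{w} = \frac{1}{23 \left(-913\right)} = \frac{1}{23} \left(- \frac{1}{913}\right) = - \frac{1}{20999}$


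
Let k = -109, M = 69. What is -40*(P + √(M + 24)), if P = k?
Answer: 4360 - 40*√93 ≈ 3974.3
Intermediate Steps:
P = -109
-40*(P + √(M + 24)) = -40*(-109 + √(69 + 24)) = -40*(-109 + √93) = 4360 - 40*√93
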